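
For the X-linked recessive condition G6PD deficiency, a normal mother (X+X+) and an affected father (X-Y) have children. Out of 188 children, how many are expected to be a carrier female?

Cross: X+X+ × X-Y
Offspring: 2 X+X-, 2 X+Y
Probability of a carrier female: 2/4 = 1/2
Expected count = 1/2 × 188 = 94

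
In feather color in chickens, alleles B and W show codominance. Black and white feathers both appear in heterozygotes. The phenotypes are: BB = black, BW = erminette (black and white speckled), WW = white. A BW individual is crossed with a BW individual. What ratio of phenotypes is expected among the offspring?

Punnett square for BW × BW:
Offspring genotypes: 1 BB, 2 BW, 1 WW
Phenotype counts: 1 black, 2 erminette (black and white speckled), 1 white
Ratio: 1 black : 2 erminette (black and white speckled) : 1 white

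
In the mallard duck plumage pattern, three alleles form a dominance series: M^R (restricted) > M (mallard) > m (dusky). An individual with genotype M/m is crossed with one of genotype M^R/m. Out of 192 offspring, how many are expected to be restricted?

Cross: M/m × M^R/m
Allele dominance: M^R > M > m
Offspring genotypes: 1 M^R/M, 1 M/m, 1 M^R/m, 1 m/m
Phenotype counts: 2 restricted, 1 mallard, 1 dusky
restricted: 2 out of 4 → fraction 1/2
Expected count = 1/2 × 192 = 96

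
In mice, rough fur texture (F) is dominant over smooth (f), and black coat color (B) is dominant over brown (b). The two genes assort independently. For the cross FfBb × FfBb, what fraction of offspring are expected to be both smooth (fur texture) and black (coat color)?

Dihybrid cross FfBb × FfBb — consider each gene separately:
fur texture: Ff × Ff → 1 FF, 2 Ff, 1 ff → 3 F_ : 1 ff (out of 4)
coat color: Bb × Bb → 1 BB, 2 Bb, 1 bb → 3 B_ : 1 bb (out of 4)
Looking for: smooth (ff) and black (B_)
P(smooth) = 1/4, P(black) = 3/4
P(both) = 1/4 × 3/4 = 3/16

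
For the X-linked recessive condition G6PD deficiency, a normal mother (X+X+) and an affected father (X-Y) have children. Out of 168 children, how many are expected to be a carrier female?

Cross: X+X+ × X-Y
Offspring: 2 X+X-, 2 X+Y
Probability of a carrier female: 2/4 = 1/2
Expected count = 1/2 × 168 = 84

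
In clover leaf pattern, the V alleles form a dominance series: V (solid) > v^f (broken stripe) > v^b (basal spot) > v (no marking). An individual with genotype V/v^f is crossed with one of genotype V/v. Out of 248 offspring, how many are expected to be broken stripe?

Cross: V/v^f × V/v
Allele dominance: V > v^f > v^b > v
Offspring genotypes: 1 V/V, 1 V/v, 1 V/v^f, 1 v^f/v
Phenotype counts: 3 solid, 1 broken stripe
broken stripe: 1 out of 4 → fraction 1/4
Expected count = 1/4 × 248 = 62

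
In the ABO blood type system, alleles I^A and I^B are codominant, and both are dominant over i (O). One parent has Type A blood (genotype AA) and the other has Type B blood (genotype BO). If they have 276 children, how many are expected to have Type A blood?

Cross: AA × BO
Possible offspring genotypes: 2 AB, 2 AO
Blood type counts: 2 Type AB, 2 Type A
Probability of Type A: 2/4 = 1/2
Expected count = 1/2 × 276 = 138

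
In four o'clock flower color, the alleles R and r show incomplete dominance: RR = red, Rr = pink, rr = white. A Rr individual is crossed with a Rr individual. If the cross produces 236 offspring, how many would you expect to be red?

Punnett square for Rr × Rr:
Offspring genotypes: 1 RR, 2 Rr, 1 rr
Phenotype counts: 1 red, 2 pink, 1 white
red: 1 out of 4 → fraction 1/4
Expected count = 1/4 × 236 = 59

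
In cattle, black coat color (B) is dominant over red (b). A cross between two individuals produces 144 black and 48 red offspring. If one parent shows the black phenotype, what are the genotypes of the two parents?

Observed offspring: 144 black, 48 red
The observed ratio simplifies to 3:1. Red (bb) offspring appear, so each parent must contribute one b allele. The parent stated to show black carries B, so it is Bb. The other parent is then either Bb or bb: Bb × bb would give a 1:1 split, whereas Bb × Bb gives 3:1 — matching the data. So both parents are heterozygous (Bb × Bb).
Parent genotypes: Bb × Bb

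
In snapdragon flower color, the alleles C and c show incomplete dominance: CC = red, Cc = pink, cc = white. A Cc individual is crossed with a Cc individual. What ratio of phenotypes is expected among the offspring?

Punnett square for Cc × Cc:
Offspring genotypes: 1 CC, 2 Cc, 1 cc
Phenotype counts: 1 red, 2 pink, 1 white
Ratio: 1 red : 2 pink : 1 white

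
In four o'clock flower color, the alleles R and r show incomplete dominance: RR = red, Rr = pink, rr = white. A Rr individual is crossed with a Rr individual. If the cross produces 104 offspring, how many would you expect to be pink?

Punnett square for Rr × Rr:
Offspring genotypes: 1 RR, 2 Rr, 1 rr
Phenotype counts: 1 red, 2 pink, 1 white
pink: 2 out of 4 → fraction 1/2
Expected count = 1/2 × 104 = 52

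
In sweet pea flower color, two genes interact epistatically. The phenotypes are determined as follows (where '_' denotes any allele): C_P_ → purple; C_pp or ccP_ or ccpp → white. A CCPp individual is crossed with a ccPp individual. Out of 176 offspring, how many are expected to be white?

Cross: CCPp × ccPp — consider each gene separately:
C gene: CC × cc → 4 Cc → 4 C_ (out of 4)
P gene: Pp × Pp → 1 PP, 2 Pp, 1 pp → 3 P_ : 1 pp (out of 4)
Genotype classes (out of 4 × 4 = 16): C_P_ = 4×3 = 12; C_pp = 4×1 = 4
Apply the phenotype rules: C_P_ (12) → purple; C_pp (4) → white
Phenotype counts (out of 16): 12 purple, 4 white
white: 4 out of 16 → fraction 1/4
Expected count = 1/4 × 176 = 44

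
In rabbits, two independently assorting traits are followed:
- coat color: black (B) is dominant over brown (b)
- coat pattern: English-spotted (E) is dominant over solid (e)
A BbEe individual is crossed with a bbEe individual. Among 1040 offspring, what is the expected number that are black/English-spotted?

Dihybrid cross BbEe × bbEe — consider each gene separately:
coat color: Bb × bb → 2 Bb, 2 bb → 2 B_ : 2 bb (out of 4)
coat pattern: Ee × Ee → 1 EE, 2 Ee, 1 ee → 3 E_ : 1 ee (out of 4)
Combine (counts out of 4 × 4 = 16): black/English-spotted (B_E_) = 2×3 = 6; black/solid (B_ee) = 2×1 = 2; brown/English-spotted (bbE_) = 2×3 = 6; brown/solid (bbee) = 2×1 = 2
Phenotype counts (out of 16): 6 black/English-spotted, 2 black/solid, 6 brown/English-spotted, 2 brown/solid
black/English-spotted: 6 out of 16 → fraction 3/8
Expected count = 3/8 × 1040 = 390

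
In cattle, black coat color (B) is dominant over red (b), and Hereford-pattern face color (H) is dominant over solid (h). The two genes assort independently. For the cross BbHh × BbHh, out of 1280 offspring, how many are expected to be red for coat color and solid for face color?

Dihybrid cross BbHh × BbHh — consider each gene separately:
coat color: Bb × Bb → 1 BB, 2 Bb, 1 bb → 3 B_ : 1 bb (out of 4)
face color: Hh × Hh → 1 HH, 2 Hh, 1 hh → 3 H_ : 1 hh (out of 4)
Looking for: red (bb) and solid (hh)
P(red) = 1/4, P(solid) = 1/4
P(both) = 1/4 × 1/4 = 1/16
Expected count = 1/16 × 1280 = 80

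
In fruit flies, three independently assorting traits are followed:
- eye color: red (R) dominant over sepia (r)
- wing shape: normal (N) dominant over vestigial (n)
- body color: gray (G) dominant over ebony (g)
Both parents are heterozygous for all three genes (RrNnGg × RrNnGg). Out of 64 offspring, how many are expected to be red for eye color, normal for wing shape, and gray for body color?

Trihybrid cross: RrNnGg × RrNnGg
Each trait segregates independently with a 3:1 phenotypic ratio, so each gene contributes 3/4 (dominant) or 1/4 (recessive).
Target: red (eye color), normal (wing shape), gray (body color)
Probability = product of independent per-trait probabilities
= 3/4 × 3/4 × 3/4 = 27/64
Expected count = 27/64 × 64 = 27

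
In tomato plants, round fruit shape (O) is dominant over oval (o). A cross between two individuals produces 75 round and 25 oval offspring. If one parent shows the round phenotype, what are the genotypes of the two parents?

Observed offspring: 75 round, 25 oval
The observed ratio simplifies to 3:1. Oval (oo) offspring appear, so each parent must contribute one o allele. The parent stated to show round carries O, so it is Oo. The other parent is then either Oo or oo: Oo × oo would give a 1:1 split, whereas Oo × Oo gives 3:1 — matching the data. So both parents are heterozygous (Oo × Oo).
Parent genotypes: Oo × Oo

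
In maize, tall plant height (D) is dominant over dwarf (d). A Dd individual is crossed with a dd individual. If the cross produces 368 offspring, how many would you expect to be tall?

Punnett square for Dd × dd:
Offspring genotypes: 2 Dd, 2 dd
tall: 2, dwarf: 2
tall: 2 out of 4 → fraction 1/2
Expected count = 1/2 × 368 = 184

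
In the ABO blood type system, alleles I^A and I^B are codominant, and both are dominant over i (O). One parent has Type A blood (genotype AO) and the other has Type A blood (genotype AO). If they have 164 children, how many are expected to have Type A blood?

Cross: AO × AO
Possible offspring genotypes: 1 AA, 2 AO, 1 OO
Blood type counts: 3 Type A, 1 Type O
Probability of Type A: 3/4
Expected count = 3/4 × 164 = 123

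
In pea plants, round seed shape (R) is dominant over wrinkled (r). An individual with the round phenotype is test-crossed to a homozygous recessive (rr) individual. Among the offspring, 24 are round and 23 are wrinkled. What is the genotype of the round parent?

Test cross: ? × rr
Offspring: 24 round, 23 wrinkled — approximately 1:1.
A 1:1 ratio in a test cross indicates the unknown parent is heterozygous (Rr).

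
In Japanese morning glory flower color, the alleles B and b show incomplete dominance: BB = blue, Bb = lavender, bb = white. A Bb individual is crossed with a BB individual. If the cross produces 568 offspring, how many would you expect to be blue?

Punnett square for Bb × BB:
Offspring genotypes: 2 BB, 2 Bb
Phenotype counts: 2 blue, 2 lavender
blue: 2 out of 4 → fraction 1/2
Expected count = 1/2 × 568 = 284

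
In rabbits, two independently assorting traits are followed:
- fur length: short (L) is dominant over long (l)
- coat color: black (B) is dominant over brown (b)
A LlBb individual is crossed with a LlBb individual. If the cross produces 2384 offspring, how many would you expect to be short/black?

Dihybrid cross LlBb × LlBb — consider each gene separately:
fur length: Ll × Ll → 1 LL, 2 Ll, 1 ll → 3 L_ : 1 ll (out of 4)
coat color: Bb × Bb → 1 BB, 2 Bb, 1 bb → 3 B_ : 1 bb (out of 4)
Combine (counts out of 4 × 4 = 16): short/black (L_B_) = 3×3 = 9; short/brown (L_bb) = 3×1 = 3; long/black (llB_) = 1×3 = 3; long/brown (llbb) = 1×1 = 1
Phenotype counts (out of 16): 9 short/black, 3 short/brown, 3 long/black, 1 long/brown
short/black: 9 out of 16 → fraction 9/16
Expected count = 9/16 × 2384 = 1341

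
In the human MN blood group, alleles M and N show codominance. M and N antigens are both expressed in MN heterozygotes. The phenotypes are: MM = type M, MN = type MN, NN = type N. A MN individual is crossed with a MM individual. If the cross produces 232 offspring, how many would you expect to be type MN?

Punnett square for MN × MM:
Offspring genotypes: 2 MM, 2 MN
Phenotype counts: 2 type M, 2 type MN
type MN: 2 out of 4 → fraction 1/2
Expected count = 1/2 × 232 = 116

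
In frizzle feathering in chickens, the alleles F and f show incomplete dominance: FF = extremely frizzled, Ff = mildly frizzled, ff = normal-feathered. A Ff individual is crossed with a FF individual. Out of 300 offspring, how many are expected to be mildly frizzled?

Punnett square for Ff × FF:
Offspring genotypes: 2 FF, 2 Ff
Phenotype counts: 2 extremely frizzled, 2 mildly frizzled
mildly frizzled: 2 out of 4 → fraction 1/2
Expected count = 1/2 × 300 = 150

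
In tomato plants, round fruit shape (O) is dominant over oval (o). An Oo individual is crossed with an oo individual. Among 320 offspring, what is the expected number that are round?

Punnett square for Oo × oo:
Offspring genotypes: 2 Oo, 2 oo
round: 2, oval: 2
round: 2 out of 4 → fraction 1/2
Expected count = 1/2 × 320 = 160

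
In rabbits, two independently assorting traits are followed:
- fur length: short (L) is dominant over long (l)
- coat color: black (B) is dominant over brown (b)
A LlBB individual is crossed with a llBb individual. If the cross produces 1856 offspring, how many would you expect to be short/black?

Dihybrid cross LlBB × llBb — consider each gene separately:
fur length: Ll × ll → 2 Ll, 2 ll → 2 L_ : 2 ll (out of 4)
coat color: BB × Bb → 2 BB, 2 Bb → 4 B_ (out of 4)
Combine (counts out of 4 × 4 = 16): short/black (L_B_) = 2×4 = 8; long/black (llB_) = 2×4 = 8
Phenotype counts (out of 16): 8 short/black, 8 long/black
short/black: 8 out of 16 → fraction 1/2
Expected count = 1/2 × 1856 = 928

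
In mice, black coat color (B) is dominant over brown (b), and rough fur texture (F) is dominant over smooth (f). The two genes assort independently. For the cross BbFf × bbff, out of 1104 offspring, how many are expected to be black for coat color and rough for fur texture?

Dihybrid cross BbFf × bbff — consider each gene separately:
coat color: Bb × bb → 2 Bb, 2 bb → 2 B_ : 2 bb (out of 4)
fur texture: Ff × ff → 2 Ff, 2 ff → 2 F_ : 2 ff (out of 4)
Looking for: black (B_) and rough (F_)
P(black) = 2/4, P(rough) = 2/4
P(both) = 2/4 × 2/4 = 4/16 = 1/4
Expected count = 1/4 × 1104 = 276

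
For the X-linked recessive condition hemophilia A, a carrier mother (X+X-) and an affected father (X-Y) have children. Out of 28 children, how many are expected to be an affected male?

Cross: X+X- × X-Y
Offspring: 1 X+X-, 1 X+Y, 1 X-X-, 1 X-Y
Probability of an affected male: 1/4
Expected count = 1/4 × 28 = 7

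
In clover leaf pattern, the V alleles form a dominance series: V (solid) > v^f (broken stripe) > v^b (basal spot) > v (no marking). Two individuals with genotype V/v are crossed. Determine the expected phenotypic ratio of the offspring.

Cross: V/v × V/v
Allele dominance: V > v^f > v^b > v
Offspring genotypes: 1 V/V, 2 V/v, 1 v/v
Phenotype counts: 3 solid, 1 unmarked
Ratio: 3 solid : 1 unmarked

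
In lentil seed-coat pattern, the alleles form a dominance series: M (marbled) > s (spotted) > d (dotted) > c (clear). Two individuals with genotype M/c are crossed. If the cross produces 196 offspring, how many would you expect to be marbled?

Cross: M/c × M/c
Allele dominance: M > s > d > c
Offspring genotypes: 1 M/M, 2 M/c, 1 c/c
Phenotype counts: 3 marbled, 1 clear
marbled: 3 out of 4 → fraction 3/4
Expected count = 3/4 × 196 = 147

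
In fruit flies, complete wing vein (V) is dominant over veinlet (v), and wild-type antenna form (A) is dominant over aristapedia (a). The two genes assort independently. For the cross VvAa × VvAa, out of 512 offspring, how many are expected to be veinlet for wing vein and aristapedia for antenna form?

Dihybrid cross VvAa × VvAa — consider each gene separately:
wing vein: Vv × Vv → 1 VV, 2 Vv, 1 vv → 3 V_ : 1 vv (out of 4)
antenna form: Aa × Aa → 1 AA, 2 Aa, 1 aa → 3 A_ : 1 aa (out of 4)
Looking for: veinlet (vv) and aristapedia (aa)
P(veinlet) = 1/4, P(aristapedia) = 1/4
P(both) = 1/4 × 1/4 = 1/16
Expected count = 1/16 × 512 = 32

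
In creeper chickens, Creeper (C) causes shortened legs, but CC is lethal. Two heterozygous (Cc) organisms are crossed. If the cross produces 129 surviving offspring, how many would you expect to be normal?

Cross: Cc × Cc
Punnett square offspring (before lethality): 1 CC, 2 Cc, 1 cc
The CC genotype is lethal (embryos die); surviving offspring: 2 Cc, 1 cc
normal: 1 out of 3 → fraction 1/3
Expected count = 1/3 × 129 = 43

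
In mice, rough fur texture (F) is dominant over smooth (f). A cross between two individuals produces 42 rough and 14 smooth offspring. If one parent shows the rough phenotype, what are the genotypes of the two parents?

Observed offspring: 42 rough, 14 smooth
The observed ratio simplifies to 3:1. Smooth (ff) offspring appear, so each parent must contribute one f allele. The parent stated to show rough carries F, so it is Ff. The other parent is then either Ff or ff: Ff × ff would give a 1:1 split, whereas Ff × Ff gives 3:1 — matching the data. So both parents are heterozygous (Ff × Ff).
Parent genotypes: Ff × Ff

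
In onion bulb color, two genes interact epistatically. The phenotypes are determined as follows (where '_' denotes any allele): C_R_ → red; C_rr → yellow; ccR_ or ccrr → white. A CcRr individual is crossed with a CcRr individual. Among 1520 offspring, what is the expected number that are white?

Cross: CcRr × CcRr — consider each gene separately:
C gene: Cc × Cc → 1 CC, 2 Cc, 1 cc → 3 C_ : 1 cc (out of 4)
R gene: Rr × Rr → 1 RR, 2 Rr, 1 rr → 3 R_ : 1 rr (out of 4)
Genotype classes (out of 4 × 4 = 16): C_R_ = 3×3 = 9; C_rr = 3×1 = 3; ccR_ = 1×3 = 3; ccrr = 1×1 = 1
Apply the phenotype rules: C_R_ (9) → red; C_rr (3) → yellow; ccR_ (3) + ccrr (1) → white
Phenotype counts (out of 16): 9 red, 3 yellow, 4 white
white: 4 out of 16 → fraction 1/4
Expected count = 1/4 × 1520 = 380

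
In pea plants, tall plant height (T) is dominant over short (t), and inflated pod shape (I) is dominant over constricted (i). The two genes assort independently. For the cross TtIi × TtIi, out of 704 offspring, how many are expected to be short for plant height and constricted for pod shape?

Dihybrid cross TtIi × TtIi — consider each gene separately:
plant height: Tt × Tt → 1 TT, 2 Tt, 1 tt → 3 T_ : 1 tt (out of 4)
pod shape: Ii × Ii → 1 II, 2 Ii, 1 ii → 3 I_ : 1 ii (out of 4)
Looking for: short (tt) and constricted (ii)
P(short) = 1/4, P(constricted) = 1/4
P(both) = 1/4 × 1/4 = 1/16
Expected count = 1/16 × 704 = 44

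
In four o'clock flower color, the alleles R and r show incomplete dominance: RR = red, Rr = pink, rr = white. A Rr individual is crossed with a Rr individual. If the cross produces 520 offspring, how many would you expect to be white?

Punnett square for Rr × Rr:
Offspring genotypes: 1 RR, 2 Rr, 1 rr
Phenotype counts: 1 red, 2 pink, 1 white
white: 1 out of 4 → fraction 1/4
Expected count = 1/4 × 520 = 130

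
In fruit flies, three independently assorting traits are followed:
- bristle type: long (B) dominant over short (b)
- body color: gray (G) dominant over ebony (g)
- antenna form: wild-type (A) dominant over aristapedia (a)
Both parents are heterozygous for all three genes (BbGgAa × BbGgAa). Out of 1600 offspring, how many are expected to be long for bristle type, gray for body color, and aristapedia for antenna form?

Trihybrid cross: BbGgAa × BbGgAa
Each trait segregates independently with a 3:1 phenotypic ratio, so each gene contributes 3/4 (dominant) or 1/4 (recessive).
Target: long (bristle type), gray (body color), aristapedia (antenna form)
Probability = product of independent per-trait probabilities
= 3/4 × 3/4 × 1/4 = 9/64
Expected count = 9/64 × 1600 = 225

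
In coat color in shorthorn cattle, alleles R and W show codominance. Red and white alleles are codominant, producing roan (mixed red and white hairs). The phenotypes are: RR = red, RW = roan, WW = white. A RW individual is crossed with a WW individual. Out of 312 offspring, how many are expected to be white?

Punnett square for RW × WW:
Offspring genotypes: 2 RW, 2 WW
Phenotype counts: 2 roan, 2 white
white: 2 out of 4 → fraction 1/2
Expected count = 1/2 × 312 = 156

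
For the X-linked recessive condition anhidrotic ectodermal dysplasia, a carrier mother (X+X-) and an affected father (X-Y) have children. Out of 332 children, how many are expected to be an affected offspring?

Cross: X+X- × X-Y
Offspring: 1 X+X-, 1 X+Y, 1 X-X-, 1 X-Y
Probability of an affected offspring: 2/4 = 1/2
Expected count = 1/2 × 332 = 166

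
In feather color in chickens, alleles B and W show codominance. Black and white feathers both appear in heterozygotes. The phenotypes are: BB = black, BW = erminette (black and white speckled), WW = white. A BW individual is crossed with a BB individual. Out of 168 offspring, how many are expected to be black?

Punnett square for BW × BB:
Offspring genotypes: 2 BB, 2 BW
Phenotype counts: 2 black, 2 erminette (black and white speckled)
black: 2 out of 4 → fraction 1/2
Expected count = 1/2 × 168 = 84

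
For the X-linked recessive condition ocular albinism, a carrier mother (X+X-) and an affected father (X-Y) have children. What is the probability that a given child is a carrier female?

Cross: X+X- × X-Y
Offspring: 1 X+X-, 1 X+Y, 1 X-X-, 1 X-Y
Probability of a carrier female: 1/4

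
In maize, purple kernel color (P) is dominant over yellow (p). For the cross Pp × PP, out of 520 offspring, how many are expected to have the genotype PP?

Punnett square for Pp × PP:
Offspring genotypes: 2 PP, 2 Pp
Total offspring: 4
Count with target: 2
Probability: 2/4 = 1/2
Expected count = 1/2 × 520 = 260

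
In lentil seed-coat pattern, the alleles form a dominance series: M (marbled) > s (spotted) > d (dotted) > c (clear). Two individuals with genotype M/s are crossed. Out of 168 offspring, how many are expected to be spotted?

Cross: M/s × M/s
Allele dominance: M > s > d > c
Offspring genotypes: 1 M/M, 2 M/s, 1 s/s
Phenotype counts: 3 marbled, 1 spotted
spotted: 1 out of 4 → fraction 1/4
Expected count = 1/4 × 168 = 42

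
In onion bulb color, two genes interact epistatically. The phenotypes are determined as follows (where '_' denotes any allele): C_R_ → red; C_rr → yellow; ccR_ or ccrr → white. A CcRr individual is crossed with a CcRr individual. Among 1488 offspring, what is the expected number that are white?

Cross: CcRr × CcRr — consider each gene separately:
C gene: Cc × Cc → 1 CC, 2 Cc, 1 cc → 3 C_ : 1 cc (out of 4)
R gene: Rr × Rr → 1 RR, 2 Rr, 1 rr → 3 R_ : 1 rr (out of 4)
Genotype classes (out of 4 × 4 = 16): C_R_ = 3×3 = 9; C_rr = 3×1 = 3; ccR_ = 1×3 = 3; ccrr = 1×1 = 1
Apply the phenotype rules: C_R_ (9) → red; C_rr (3) → yellow; ccR_ (3) + ccrr (1) → white
Phenotype counts (out of 16): 9 red, 3 yellow, 4 white
white: 4 out of 16 → fraction 1/4
Expected count = 1/4 × 1488 = 372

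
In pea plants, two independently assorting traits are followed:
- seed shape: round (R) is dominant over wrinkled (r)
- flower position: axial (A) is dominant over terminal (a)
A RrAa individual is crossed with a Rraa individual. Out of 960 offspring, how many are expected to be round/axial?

Dihybrid cross RrAa × Rraa — consider each gene separately:
seed shape: Rr × Rr → 1 RR, 2 Rr, 1 rr → 3 R_ : 1 rr (out of 4)
flower position: Aa × aa → 2 Aa, 2 aa → 2 A_ : 2 aa (out of 4)
Combine (counts out of 4 × 4 = 16): round/axial (R_A_) = 3×2 = 6; round/terminal (R_aa) = 3×2 = 6; wrinkled/axial (rrA_) = 1×2 = 2; wrinkled/terminal (rraa) = 1×2 = 2
Phenotype counts (out of 16): 6 round/axial, 6 round/terminal, 2 wrinkled/axial, 2 wrinkled/terminal
round/axial: 6 out of 16 → fraction 3/8
Expected count = 3/8 × 960 = 360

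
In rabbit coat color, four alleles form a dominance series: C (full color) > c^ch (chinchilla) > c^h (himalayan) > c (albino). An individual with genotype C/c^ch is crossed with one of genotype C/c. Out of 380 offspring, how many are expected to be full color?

Cross: C/c^ch × C/c
Allele dominance: C > c^ch > c^h > c
Offspring genotypes: 1 C/C, 1 C/c, 1 C/c^ch, 1 c^ch/c
Phenotype counts: 3 full color, 1 chinchilla
full color: 3 out of 4 → fraction 3/4
Expected count = 3/4 × 380 = 285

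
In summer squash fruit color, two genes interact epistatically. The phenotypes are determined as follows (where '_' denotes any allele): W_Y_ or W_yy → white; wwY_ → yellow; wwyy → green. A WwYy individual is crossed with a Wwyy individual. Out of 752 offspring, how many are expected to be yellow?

Cross: WwYy × Wwyy — consider each gene separately:
W gene: Ww × Ww → 1 WW, 2 Ww, 1 ww → 3 W_ : 1 ww (out of 4)
Y gene: Yy × yy → 2 Yy, 2 yy → 2 Y_ : 2 yy (out of 4)
Genotype classes (out of 4 × 4 = 16): W_Y_ = 3×2 = 6; W_yy = 3×2 = 6; wwY_ = 1×2 = 2; wwyy = 1×2 = 2
Apply the phenotype rules: W_Y_ (6) + W_yy (6) → white; wwY_ (2) → yellow; wwyy (2) → green
Phenotype counts (out of 16): 12 white, 2 yellow, 2 green
yellow: 2 out of 16 → fraction 1/8
Expected count = 1/8 × 752 = 94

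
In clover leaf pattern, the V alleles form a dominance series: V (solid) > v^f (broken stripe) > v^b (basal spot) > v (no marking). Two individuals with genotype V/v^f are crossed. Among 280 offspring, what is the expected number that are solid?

Cross: V/v^f × V/v^f
Allele dominance: V > v^f > v^b > v
Offspring genotypes: 1 V/V, 2 V/v^f, 1 v^f/v^f
Phenotype counts: 3 solid, 1 broken stripe
solid: 3 out of 4 → fraction 3/4
Expected count = 3/4 × 280 = 210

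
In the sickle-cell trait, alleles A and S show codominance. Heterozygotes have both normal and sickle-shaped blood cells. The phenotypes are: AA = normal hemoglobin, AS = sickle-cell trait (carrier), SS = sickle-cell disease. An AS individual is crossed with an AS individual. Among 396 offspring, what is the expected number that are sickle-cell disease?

Punnett square for AS × AS:
Offspring genotypes: 1 AA, 2 AS, 1 SS
Phenotype counts: 1 normal hemoglobin, 2 sickle-cell trait (carrier), 1 sickle-cell disease
sickle-cell disease: 1 out of 4 → fraction 1/4
Expected count = 1/4 × 396 = 99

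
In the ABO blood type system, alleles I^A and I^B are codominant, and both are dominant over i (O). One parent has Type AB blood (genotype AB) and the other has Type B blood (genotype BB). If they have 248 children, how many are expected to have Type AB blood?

Cross: AB × BB
Possible offspring genotypes: 2 AB, 2 BB
Blood type counts: 2 Type AB, 2 Type B
Probability of Type AB: 2/4 = 1/2
Expected count = 1/2 × 248 = 124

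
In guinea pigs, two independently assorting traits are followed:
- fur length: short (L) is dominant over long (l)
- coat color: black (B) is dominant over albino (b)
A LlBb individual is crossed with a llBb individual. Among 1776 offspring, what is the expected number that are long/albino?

Dihybrid cross LlBb × llBb — consider each gene separately:
fur length: Ll × ll → 2 Ll, 2 ll → 2 L_ : 2 ll (out of 4)
coat color: Bb × Bb → 1 BB, 2 Bb, 1 bb → 3 B_ : 1 bb (out of 4)
Combine (counts out of 4 × 4 = 16): short/black (L_B_) = 2×3 = 6; short/albino (L_bb) = 2×1 = 2; long/black (llB_) = 2×3 = 6; long/albino (llbb) = 2×1 = 2
Phenotype counts (out of 16): 6 short/black, 2 short/albino, 6 long/black, 2 long/albino
long/albino: 2 out of 16 → fraction 1/8
Expected count = 1/8 × 1776 = 222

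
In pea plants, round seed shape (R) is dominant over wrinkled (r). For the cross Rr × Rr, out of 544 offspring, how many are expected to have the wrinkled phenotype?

Punnett square for Rr × Rr:
Offspring genotypes: 1 RR, 2 Rr, 1 rr
Total offspring: 4
Count with target: 1
Probability: 1/4
Expected count = 1/4 × 544 = 136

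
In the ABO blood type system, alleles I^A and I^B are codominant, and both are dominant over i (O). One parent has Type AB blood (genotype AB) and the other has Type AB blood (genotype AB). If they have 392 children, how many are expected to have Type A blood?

Cross: AB × AB
Possible offspring genotypes: 1 AA, 2 AB, 1 BB
Blood type counts: 1 Type A, 2 Type AB, 1 Type B
Probability of Type A: 1/4
Expected count = 1/4 × 392 = 98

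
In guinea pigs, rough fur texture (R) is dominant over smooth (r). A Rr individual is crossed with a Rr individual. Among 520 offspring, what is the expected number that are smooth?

Punnett square for Rr × Rr:
Offspring genotypes: 1 RR, 2 Rr, 1 rr
rough: 3, smooth: 1
smooth: 1 out of 4 → fraction 1/4
Expected count = 1/4 × 520 = 130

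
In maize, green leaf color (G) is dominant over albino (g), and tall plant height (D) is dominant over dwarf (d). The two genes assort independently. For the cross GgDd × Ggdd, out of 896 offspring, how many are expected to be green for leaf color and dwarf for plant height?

Dihybrid cross GgDd × Ggdd — consider each gene separately:
leaf color: Gg × Gg → 1 GG, 2 Gg, 1 gg → 3 G_ : 1 gg (out of 4)
plant height: Dd × dd → 2 Dd, 2 dd → 2 D_ : 2 dd (out of 4)
Looking for: green (G_) and dwarf (dd)
P(green) = 3/4, P(dwarf) = 2/4
P(both) = 3/4 × 2/4 = 6/16 = 3/8
Expected count = 3/8 × 896 = 336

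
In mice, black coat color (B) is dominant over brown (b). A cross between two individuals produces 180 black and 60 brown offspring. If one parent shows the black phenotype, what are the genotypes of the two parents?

Observed offspring: 180 black, 60 brown
The observed ratio simplifies to 3:1. Brown (bb) offspring appear, so each parent must contribute one b allele. The parent stated to show black carries B, so it is Bb. The other parent is then either Bb or bb: Bb × bb would give a 1:1 split, whereas Bb × Bb gives 3:1 — matching the data. So both parents are heterozygous (Bb × Bb).
Parent genotypes: Bb × Bb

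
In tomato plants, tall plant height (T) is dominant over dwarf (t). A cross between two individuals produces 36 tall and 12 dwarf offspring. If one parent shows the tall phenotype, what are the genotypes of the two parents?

Observed offspring: 36 tall, 12 dwarf
The observed ratio simplifies to 3:1. Dwarf (tt) offspring appear, so each parent must contribute one t allele. The parent stated to show tall carries T, so it is Tt. The other parent is then either Tt or tt: Tt × tt would give a 1:1 split, whereas Tt × Tt gives 3:1 — matching the data. So both parents are heterozygous (Tt × Tt).
Parent genotypes: Tt × Tt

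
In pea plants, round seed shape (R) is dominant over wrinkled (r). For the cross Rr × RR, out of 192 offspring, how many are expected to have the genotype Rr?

Punnett square for Rr × RR:
Offspring genotypes: 2 RR, 2 Rr
Total offspring: 4
Count with target: 2
Probability: 2/4 = 1/2
Expected count = 1/2 × 192 = 96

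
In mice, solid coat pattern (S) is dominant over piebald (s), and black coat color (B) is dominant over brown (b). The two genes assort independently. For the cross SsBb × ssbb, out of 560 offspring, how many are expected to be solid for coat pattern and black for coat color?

Dihybrid cross SsBb × ssbb — consider each gene separately:
coat pattern: Ss × ss → 2 Ss, 2 ss → 2 S_ : 2 ss (out of 4)
coat color: Bb × bb → 2 Bb, 2 bb → 2 B_ : 2 bb (out of 4)
Looking for: solid (S_) and black (B_)
P(solid) = 2/4, P(black) = 2/4
P(both) = 2/4 × 2/4 = 4/16 = 1/4
Expected count = 1/4 × 560 = 140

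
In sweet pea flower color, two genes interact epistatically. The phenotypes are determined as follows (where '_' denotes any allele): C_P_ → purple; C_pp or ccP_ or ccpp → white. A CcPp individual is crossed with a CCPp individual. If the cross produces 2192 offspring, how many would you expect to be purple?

Cross: CcPp × CCPp — consider each gene separately:
C gene: Cc × CC → 2 CC, 2 Cc → 4 C_ (out of 4)
P gene: Pp × Pp → 1 PP, 2 Pp, 1 pp → 3 P_ : 1 pp (out of 4)
Genotype classes (out of 4 × 4 = 16): C_P_ = 4×3 = 12; C_pp = 4×1 = 4
Apply the phenotype rules: C_P_ (12) → purple; C_pp (4) → white
Phenotype counts (out of 16): 12 purple, 4 white
purple: 12 out of 16 → fraction 3/4
Expected count = 3/4 × 2192 = 1644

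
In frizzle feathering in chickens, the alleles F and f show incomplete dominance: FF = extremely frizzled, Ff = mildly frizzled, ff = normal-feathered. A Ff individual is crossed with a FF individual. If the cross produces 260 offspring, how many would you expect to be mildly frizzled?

Punnett square for Ff × FF:
Offspring genotypes: 2 FF, 2 Ff
Phenotype counts: 2 extremely frizzled, 2 mildly frizzled
mildly frizzled: 2 out of 4 → fraction 1/2
Expected count = 1/2 × 260 = 130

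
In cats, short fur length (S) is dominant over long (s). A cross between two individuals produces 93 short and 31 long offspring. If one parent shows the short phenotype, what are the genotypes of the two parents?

Observed offspring: 93 short, 31 long
The observed ratio simplifies to 3:1. Long (ss) offspring appear, so each parent must contribute one s allele. The parent stated to show short carries S, so it is Ss. The other parent is then either Ss or ss: Ss × ss would give a 1:1 split, whereas Ss × Ss gives 3:1 — matching the data. So both parents are heterozygous (Ss × Ss).
Parent genotypes: Ss × Ss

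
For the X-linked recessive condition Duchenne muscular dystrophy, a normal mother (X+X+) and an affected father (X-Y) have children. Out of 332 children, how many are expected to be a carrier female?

Cross: X+X+ × X-Y
Offspring: 2 X+X-, 2 X+Y
Probability of a carrier female: 2/4 = 1/2
Expected count = 1/2 × 332 = 166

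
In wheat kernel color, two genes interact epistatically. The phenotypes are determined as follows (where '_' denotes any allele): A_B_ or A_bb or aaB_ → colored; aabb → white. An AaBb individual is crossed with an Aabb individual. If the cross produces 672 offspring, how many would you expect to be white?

Cross: AaBb × Aabb — consider each gene separately:
A gene: Aa × Aa → 1 AA, 2 Aa, 1 aa → 3 A_ : 1 aa (out of 4)
B gene: Bb × bb → 2 Bb, 2 bb → 2 B_ : 2 bb (out of 4)
Genotype classes (out of 4 × 4 = 16): A_B_ = 3×2 = 6; A_bb = 3×2 = 6; aaB_ = 1×2 = 2; aabb = 1×2 = 2
Apply the phenotype rules: A_B_ (6) + A_bb (6) + aaB_ (2) → colored; aabb (2) → white
Phenotype counts (out of 16): 14 colored, 2 white
white: 2 out of 16 → fraction 1/8
Expected count = 1/8 × 672 = 84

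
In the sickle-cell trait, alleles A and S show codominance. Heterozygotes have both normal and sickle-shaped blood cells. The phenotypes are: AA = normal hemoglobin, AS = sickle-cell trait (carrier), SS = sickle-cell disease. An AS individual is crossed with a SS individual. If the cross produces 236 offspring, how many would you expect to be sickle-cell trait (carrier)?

Punnett square for AS × SS:
Offspring genotypes: 2 AS, 2 SS
Phenotype counts: 2 sickle-cell trait (carrier), 2 sickle-cell disease
sickle-cell trait (carrier): 2 out of 4 → fraction 1/2
Expected count = 1/2 × 236 = 118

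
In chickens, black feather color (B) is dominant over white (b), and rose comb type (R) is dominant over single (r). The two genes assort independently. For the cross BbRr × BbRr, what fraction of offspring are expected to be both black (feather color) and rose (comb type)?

Dihybrid cross BbRr × BbRr — consider each gene separately:
feather color: Bb × Bb → 1 BB, 2 Bb, 1 bb → 3 B_ : 1 bb (out of 4)
comb type: Rr × Rr → 1 RR, 2 Rr, 1 rr → 3 R_ : 1 rr (out of 4)
Looking for: black (B_) and rose (R_)
P(black) = 3/4, P(rose) = 3/4
P(both) = 3/4 × 3/4 = 9/16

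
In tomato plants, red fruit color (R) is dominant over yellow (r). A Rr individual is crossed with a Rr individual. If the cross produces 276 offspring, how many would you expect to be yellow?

Punnett square for Rr × Rr:
Offspring genotypes: 1 RR, 2 Rr, 1 rr
red: 3, yellow: 1
yellow: 1 out of 4 → fraction 1/4
Expected count = 1/4 × 276 = 69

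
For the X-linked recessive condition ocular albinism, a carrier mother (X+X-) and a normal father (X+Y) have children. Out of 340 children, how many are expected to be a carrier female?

Cross: X+X- × X+Y
Offspring: 1 X+X+, 1 X+Y, 1 X+X-, 1 X-Y
Probability of a carrier female: 1/4
Expected count = 1/4 × 340 = 85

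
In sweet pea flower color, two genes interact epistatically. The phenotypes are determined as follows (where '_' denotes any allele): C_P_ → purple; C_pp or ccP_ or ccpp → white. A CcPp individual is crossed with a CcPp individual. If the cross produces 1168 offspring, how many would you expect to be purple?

Cross: CcPp × CcPp — consider each gene separately:
C gene: Cc × Cc → 1 CC, 2 Cc, 1 cc → 3 C_ : 1 cc (out of 4)
P gene: Pp × Pp → 1 PP, 2 Pp, 1 pp → 3 P_ : 1 pp (out of 4)
Genotype classes (out of 4 × 4 = 16): C_P_ = 3×3 = 9; C_pp = 3×1 = 3; ccP_ = 1×3 = 3; ccpp = 1×1 = 1
Apply the phenotype rules: C_P_ (9) → purple; C_pp (3) + ccP_ (3) + ccpp (1) → white
Phenotype counts (out of 16): 9 purple, 7 white
purple: 9 out of 16 → fraction 9/16
Expected count = 9/16 × 1168 = 657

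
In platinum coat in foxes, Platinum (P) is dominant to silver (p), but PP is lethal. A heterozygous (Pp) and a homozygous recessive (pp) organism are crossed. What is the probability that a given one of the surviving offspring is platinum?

Cross: Pp × pp
Punnett square offspring (before lethality): 2 Pp, 2 pp
No PP offspring are produced in this cross.
platinum: 2 out of 4
Probability: 2/4 = 1/2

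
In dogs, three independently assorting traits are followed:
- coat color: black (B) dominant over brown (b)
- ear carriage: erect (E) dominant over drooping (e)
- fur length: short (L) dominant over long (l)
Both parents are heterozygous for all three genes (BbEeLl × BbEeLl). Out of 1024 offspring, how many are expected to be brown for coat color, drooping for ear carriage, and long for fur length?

Trihybrid cross: BbEeLl × BbEeLl
Each trait segregates independently with a 3:1 phenotypic ratio, so each gene contributes 3/4 (dominant) or 1/4 (recessive).
Target: brown (coat color), drooping (ear carriage), long (fur length)
Probability = product of independent per-trait probabilities
= 1/4 × 1/4 × 1/4 = 1/64
Expected count = 1/64 × 1024 = 16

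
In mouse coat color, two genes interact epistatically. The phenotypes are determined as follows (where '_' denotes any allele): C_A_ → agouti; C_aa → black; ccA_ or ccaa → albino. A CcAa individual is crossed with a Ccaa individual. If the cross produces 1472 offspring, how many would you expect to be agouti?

Cross: CcAa × Ccaa — consider each gene separately:
C gene: Cc × Cc → 1 CC, 2 Cc, 1 cc → 3 C_ : 1 cc (out of 4)
A gene: Aa × aa → 2 Aa, 2 aa → 2 A_ : 2 aa (out of 4)
Genotype classes (out of 4 × 4 = 16): C_A_ = 3×2 = 6; C_aa = 3×2 = 6; ccA_ = 1×2 = 2; ccaa = 1×2 = 2
Apply the phenotype rules: C_A_ (6) → agouti; C_aa (6) → black; ccA_ (2) + ccaa (2) → albino
Phenotype counts (out of 16): 6 agouti, 6 black, 4 albino
agouti: 6 out of 16 → fraction 3/8
Expected count = 3/8 × 1472 = 552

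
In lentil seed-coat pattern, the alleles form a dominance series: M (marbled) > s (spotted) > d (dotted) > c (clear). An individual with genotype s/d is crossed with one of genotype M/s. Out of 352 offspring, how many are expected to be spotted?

Cross: s/d × M/s
Allele dominance: M > s > d > c
Offspring genotypes: 1 M/s, 1 s/s, 1 M/d, 1 s/d
Phenotype counts: 2 marbled, 2 spotted
spotted: 2 out of 4 → fraction 1/2
Expected count = 1/2 × 352 = 176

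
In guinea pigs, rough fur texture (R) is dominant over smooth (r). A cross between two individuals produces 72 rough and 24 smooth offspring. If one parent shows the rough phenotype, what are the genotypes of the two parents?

Observed offspring: 72 rough, 24 smooth
The observed ratio simplifies to 3:1. Smooth (rr) offspring appear, so each parent must contribute one r allele. The parent stated to show rough carries R, so it is Rr. The other parent is then either Rr or rr: Rr × rr would give a 1:1 split, whereas Rr × Rr gives 3:1 — matching the data. So both parents are heterozygous (Rr × Rr).
Parent genotypes: Rr × Rr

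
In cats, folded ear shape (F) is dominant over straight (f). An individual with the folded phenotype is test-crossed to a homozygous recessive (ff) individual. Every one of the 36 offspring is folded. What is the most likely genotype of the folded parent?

Test cross: ? × ff
All offspring are folded.
If the unknown parent were heterozygous (Ff), about half of 36 offspring would be straight; none are. The unknown parent is most likely homozygous dominant (FF).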